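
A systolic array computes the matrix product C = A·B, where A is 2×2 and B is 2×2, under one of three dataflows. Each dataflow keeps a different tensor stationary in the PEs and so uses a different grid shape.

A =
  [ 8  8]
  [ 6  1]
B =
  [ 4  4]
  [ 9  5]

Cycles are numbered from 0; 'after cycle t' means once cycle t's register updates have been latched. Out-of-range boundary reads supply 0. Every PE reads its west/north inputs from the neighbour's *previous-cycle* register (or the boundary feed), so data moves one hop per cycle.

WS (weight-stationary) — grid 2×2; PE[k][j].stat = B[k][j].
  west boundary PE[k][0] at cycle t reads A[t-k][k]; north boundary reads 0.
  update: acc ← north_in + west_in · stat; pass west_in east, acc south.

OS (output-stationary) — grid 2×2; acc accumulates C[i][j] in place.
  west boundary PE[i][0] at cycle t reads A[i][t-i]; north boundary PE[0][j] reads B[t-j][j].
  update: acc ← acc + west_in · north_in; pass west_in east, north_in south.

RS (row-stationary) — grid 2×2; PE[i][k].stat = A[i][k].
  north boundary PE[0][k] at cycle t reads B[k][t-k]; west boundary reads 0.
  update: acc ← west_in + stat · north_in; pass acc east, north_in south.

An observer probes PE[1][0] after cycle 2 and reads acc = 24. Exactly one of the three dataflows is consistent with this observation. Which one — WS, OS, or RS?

dataflow = RS

WS [2×2] PE[1][0] across cycles:
  cycle 0: PE[1][0] → acc 0, east 0, south 0
  cycle 1: PE[1][0] → acc 104, east 8, south 104
  cycle 2: PE[1][0] → acc 33, east 1, south 33
OS [2×2] PE[1][0] across cycles:
  cycle 0: PE[1][0] → acc 0, east 0, south 0
  cycle 1: PE[1][0] → acc 24, east 6, south 4
  cycle 2: PE[1][0] → acc 33, east 1, south 9
RS [2×2] PE[1][0] across cycles:
  cycle 0: PE[1][0] → acc 0, east 0, south 0
  cycle 1: PE[1][0] → acc 24, east 24, south 4
  cycle 2: PE[1][0] → acc 24, east 24, south 4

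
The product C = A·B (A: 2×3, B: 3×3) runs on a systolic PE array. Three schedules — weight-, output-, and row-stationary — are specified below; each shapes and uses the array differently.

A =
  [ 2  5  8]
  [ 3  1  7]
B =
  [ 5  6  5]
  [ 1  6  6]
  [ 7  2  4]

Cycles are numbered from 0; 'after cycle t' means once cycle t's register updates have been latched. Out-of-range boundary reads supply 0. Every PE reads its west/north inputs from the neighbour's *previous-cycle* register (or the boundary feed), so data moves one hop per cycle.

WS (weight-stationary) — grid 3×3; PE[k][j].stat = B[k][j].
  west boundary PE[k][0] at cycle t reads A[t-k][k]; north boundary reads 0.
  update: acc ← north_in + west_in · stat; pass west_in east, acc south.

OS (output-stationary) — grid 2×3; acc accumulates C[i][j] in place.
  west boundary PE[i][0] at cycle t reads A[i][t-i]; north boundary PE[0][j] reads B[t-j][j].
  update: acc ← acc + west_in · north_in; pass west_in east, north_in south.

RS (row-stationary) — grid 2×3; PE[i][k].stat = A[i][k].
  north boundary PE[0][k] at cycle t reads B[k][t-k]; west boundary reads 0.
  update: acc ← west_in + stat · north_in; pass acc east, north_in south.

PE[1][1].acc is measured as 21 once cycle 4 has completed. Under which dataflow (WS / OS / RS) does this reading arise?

dataflow = RS

WS (3×3 grid), PE[1][1]:
  cycle 0: PE[1][1] → acc 0, east 0, south 0
  cycle 1: PE[1][1] → acc 0, east 0, south 0
  cycle 2: PE[1][1] → acc 42, east 5, south 42
  cycle 3: PE[1][1] → acc 24, east 1, south 24
  cycle 4: PE[1][1] → acc 0, east 0, south 0
OS (2×3 grid), PE[1][1]:
  cycle 0: PE[1][1] → acc 0, east 0, south 0
  cycle 1: PE[1][1] → acc 0, east 0, south 0
  cycle 2: PE[1][1] → acc 18, east 3, south 6
  cycle 3: PE[1][1] → acc 24, east 1, south 6
  cycle 4: PE[1][1] → acc 38, east 7, south 2
RS (2×3 grid), PE[1][1]:
  cycle 0: PE[1][1] → acc 0, east 0, south 0
  cycle 1: PE[1][1] → acc 0, east 0, south 0
  cycle 2: PE[1][1] → acc 16, east 16, south 1
  cycle 3: PE[1][1] → acc 24, east 24, south 6
  cycle 4: PE[1][1] → acc 21, east 21, south 6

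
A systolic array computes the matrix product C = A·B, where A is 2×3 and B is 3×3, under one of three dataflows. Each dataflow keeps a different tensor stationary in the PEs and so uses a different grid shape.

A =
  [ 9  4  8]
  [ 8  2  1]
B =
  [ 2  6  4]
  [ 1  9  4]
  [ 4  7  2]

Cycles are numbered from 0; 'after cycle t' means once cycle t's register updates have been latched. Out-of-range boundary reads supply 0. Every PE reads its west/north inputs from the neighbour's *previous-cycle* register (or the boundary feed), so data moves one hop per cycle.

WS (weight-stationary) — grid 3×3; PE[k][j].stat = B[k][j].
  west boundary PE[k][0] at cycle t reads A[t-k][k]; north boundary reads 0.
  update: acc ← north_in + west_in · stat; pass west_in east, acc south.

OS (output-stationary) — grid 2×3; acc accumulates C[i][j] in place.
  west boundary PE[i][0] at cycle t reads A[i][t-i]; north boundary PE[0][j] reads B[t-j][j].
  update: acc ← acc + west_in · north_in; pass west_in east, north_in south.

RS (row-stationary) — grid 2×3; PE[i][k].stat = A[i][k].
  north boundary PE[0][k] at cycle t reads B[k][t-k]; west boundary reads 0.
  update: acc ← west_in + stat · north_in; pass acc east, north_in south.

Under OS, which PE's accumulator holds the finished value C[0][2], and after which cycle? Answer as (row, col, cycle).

(row, col, cycle) = (0, 2, 4)

Under OS, C[0][2] lands at PE[0][2]:
  step 0 · PE0,2: acc=0; fwd→0 fwd↓0
  step 1 · PE0,2: acc=0; fwd→0 fwd↓0
  step 2 · PE0,2: acc=36; fwd→9 fwd↓4
  step 3 · PE0,2: acc=52; fwd→4 fwd↓4
  step 4 · PE0,2: acc=68; fwd→8 fwd↓2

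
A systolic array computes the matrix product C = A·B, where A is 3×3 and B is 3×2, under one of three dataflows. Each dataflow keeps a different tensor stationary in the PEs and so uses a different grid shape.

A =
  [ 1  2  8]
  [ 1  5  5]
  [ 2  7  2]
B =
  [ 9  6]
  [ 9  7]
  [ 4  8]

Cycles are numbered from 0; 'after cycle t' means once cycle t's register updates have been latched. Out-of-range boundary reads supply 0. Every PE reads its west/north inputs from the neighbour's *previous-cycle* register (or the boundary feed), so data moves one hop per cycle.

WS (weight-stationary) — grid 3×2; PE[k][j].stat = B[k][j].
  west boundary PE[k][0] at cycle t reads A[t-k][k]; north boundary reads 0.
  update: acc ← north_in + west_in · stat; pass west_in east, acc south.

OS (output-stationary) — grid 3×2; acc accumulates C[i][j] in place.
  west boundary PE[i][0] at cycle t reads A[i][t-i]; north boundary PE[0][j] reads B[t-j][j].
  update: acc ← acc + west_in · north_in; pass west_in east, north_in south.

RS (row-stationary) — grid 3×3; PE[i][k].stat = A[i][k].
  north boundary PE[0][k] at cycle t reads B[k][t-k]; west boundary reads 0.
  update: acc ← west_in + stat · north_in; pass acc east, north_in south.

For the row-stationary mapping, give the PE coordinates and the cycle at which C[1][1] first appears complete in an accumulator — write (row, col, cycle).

RS — PE[1][2] is where C[1][1] collects:
  cycle 0: PE[1][2] → acc 0, east 0, south 0
  cycle 1: PE[1][2] → acc 0, east 0, south 0
  cycle 2: PE[1][2] → acc 0, east 0, south 0
  cycle 3: PE[1][2] → acc 74, east 74, south 4
  cycle 4: PE[1][2] → acc 81, east 81, south 8

(row, col, cycle) = (1, 2, 4)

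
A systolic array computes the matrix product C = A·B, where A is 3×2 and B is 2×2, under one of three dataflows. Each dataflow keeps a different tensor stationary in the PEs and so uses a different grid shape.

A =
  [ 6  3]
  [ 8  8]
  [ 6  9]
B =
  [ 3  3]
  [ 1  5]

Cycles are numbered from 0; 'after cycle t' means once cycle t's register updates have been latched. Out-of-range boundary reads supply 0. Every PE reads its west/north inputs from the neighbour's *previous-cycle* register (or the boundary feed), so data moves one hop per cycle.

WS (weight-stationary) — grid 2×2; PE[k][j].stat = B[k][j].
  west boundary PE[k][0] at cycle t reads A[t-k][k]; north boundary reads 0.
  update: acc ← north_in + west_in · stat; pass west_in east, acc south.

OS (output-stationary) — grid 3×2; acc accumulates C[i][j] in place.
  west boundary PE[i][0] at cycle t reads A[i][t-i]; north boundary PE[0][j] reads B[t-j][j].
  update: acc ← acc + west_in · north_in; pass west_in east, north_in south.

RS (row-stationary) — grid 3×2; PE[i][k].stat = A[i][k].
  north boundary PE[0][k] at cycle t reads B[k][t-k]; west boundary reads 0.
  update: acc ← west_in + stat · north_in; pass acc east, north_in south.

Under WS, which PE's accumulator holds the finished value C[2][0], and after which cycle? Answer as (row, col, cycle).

Under WS, C[2][0] lands at PE[1][0]:
  @0  [1,0]  acc 0  |  →0  ↓0
  @1  [1,0]  acc 21  |  →3  ↓21
  @2  [1,0]  acc 32  |  →8  ↓32
  @3  [1,0]  acc 27  |  →9  ↓27

(row, col, cycle) = (1, 0, 3)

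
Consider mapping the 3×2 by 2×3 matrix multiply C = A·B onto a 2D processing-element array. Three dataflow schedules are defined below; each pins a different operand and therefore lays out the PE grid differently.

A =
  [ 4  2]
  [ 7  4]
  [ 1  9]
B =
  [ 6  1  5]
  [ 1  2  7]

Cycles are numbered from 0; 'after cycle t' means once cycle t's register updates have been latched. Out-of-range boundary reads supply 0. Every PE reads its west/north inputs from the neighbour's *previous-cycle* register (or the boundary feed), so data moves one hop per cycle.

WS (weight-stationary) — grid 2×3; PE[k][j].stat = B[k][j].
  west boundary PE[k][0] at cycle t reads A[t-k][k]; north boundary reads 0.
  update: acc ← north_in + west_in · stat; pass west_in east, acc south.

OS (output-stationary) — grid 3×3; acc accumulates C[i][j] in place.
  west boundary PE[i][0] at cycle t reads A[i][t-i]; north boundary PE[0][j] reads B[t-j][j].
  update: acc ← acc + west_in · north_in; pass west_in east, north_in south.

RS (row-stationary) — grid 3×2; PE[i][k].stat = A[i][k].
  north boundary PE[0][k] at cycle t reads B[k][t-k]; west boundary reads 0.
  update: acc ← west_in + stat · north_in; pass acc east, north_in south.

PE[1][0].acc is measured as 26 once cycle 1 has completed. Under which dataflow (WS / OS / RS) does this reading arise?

WS [2×3] PE[1][0] across cycles:
  step 0 · PE1,0: acc=0; fwd→0 fwd↓0
  step 1 · PE1,0: acc=26; fwd→2 fwd↓26
OS [3×3] PE[1][0] across cycles:
  step 0 · PE1,0: acc=0; fwd→0 fwd↓0
  step 1 · PE1,0: acc=42; fwd→7 fwd↓6
RS [3×2] PE[1][0] across cycles:
  step 0 · PE1,0: acc=0; fwd→0 fwd↓0
  step 1 · PE1,0: acc=42; fwd→42 fwd↓6

dataflow = WS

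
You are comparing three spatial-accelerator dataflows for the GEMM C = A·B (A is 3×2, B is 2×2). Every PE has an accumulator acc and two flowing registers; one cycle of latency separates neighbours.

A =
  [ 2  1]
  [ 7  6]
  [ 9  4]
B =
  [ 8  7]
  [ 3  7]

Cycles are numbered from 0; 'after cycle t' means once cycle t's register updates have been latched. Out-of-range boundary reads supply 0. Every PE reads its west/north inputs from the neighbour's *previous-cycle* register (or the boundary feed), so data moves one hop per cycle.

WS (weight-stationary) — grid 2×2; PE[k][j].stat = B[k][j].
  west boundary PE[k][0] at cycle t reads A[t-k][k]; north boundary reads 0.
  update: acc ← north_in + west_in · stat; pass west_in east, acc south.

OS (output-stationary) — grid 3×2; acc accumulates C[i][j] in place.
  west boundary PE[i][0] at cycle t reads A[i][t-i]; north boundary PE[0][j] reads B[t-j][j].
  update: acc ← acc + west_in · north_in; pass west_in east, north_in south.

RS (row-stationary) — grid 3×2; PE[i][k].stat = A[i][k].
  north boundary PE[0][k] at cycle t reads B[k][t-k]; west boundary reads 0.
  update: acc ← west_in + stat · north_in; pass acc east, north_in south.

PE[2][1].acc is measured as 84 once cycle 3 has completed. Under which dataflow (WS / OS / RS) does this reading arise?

dataflow = RS

— WS: 2×2 array has no PE[2][1].
Under OS (3×2), PE[2][1]:
  after 0 — PE[2][1] acc=0, pass-E 0, pass-S 0
  after 1 — PE[2][1] acc=0, pass-E 0, pass-S 0
  after 2 — PE[2][1] acc=0, pass-E 0, pass-S 0
  after 3 — PE[2][1] acc=63, pass-E 9, pass-S 7
Under RS (3×2), PE[2][1]:
  after 0 — PE[2][1] acc=0, pass-E 0, pass-S 0
  after 1 — PE[2][1] acc=0, pass-E 0, pass-S 0
  after 2 — PE[2][1] acc=0, pass-E 0, pass-S 0
  after 3 — PE[2][1] acc=84, pass-E 84, pass-S 3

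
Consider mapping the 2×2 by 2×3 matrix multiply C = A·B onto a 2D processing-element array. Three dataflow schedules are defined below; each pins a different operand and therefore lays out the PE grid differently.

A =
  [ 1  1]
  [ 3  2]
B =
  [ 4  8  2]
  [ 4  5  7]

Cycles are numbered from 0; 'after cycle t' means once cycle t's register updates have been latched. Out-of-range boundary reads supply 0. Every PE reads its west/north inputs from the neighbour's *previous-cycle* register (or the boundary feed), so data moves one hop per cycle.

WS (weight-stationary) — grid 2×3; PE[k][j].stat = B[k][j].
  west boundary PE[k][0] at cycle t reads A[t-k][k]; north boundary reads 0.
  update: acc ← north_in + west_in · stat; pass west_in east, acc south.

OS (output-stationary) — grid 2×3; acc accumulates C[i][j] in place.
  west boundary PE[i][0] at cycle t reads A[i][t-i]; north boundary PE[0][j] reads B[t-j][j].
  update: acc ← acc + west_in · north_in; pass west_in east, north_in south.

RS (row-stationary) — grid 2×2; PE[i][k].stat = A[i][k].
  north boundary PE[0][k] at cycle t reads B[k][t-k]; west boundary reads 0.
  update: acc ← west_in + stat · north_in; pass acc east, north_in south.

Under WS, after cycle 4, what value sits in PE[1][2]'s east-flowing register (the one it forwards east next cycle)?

register = 2

WS on a 2×3 grid — tracing PE[1][2] and its feeders:
  t=0 PE[0][2]: acc=0 h=0 v=0
  t=0 PE[1][1]: acc=0 h=0 v=0
  t=0 PE[1][2]: acc=0 h=0 v=0
  t=1 PE[0][2]: acc=0 h=0 v=0
  t=1 PE[1][1]: acc=0 h=0 v=0
  t=1 PE[1][2]: acc=0 h=0 v=0
  t=2 PE[0][2]: acc=2 h=1 v=2
  t=2 PE[1][1]: acc=13 h=1 v=13
  t=2 PE[1][2]: acc=0 h=0 v=0
  t=3 PE[0][2]: acc=6 h=3 v=6
  t=3 PE[1][1]: acc=34 h=2 v=34
  t=3 PE[1][2]: acc=9 h=1 v=9
  t=4 PE[0][2]: acc=0 h=0 v=0
  t=4 PE[1][1]: acc=0 h=0 v=0
  t=4 PE[1][2]: acc=20 h=2 v=20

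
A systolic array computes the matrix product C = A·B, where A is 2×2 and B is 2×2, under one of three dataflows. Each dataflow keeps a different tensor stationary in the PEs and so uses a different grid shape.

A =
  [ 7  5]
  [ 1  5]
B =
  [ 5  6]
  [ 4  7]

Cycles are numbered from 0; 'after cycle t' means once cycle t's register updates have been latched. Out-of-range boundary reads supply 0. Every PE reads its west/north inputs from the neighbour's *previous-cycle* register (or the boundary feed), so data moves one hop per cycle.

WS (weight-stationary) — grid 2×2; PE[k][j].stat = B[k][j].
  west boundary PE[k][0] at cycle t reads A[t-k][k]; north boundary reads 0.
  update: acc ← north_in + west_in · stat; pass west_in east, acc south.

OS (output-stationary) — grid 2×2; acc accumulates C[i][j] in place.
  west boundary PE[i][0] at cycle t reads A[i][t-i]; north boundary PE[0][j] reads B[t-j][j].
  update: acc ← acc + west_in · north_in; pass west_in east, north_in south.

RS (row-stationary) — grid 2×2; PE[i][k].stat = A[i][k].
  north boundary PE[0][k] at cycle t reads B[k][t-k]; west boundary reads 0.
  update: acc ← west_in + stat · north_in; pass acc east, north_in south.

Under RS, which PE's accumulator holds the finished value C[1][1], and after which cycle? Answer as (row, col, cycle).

RS — PE[1][1] is where C[1][1] collects:
  cycle 0: PE[1][1] → acc 0, east 0, south 0
  cycle 1: PE[1][1] → acc 0, east 0, south 0
  cycle 2: PE[1][1] → acc 25, east 25, south 4
  cycle 3: PE[1][1] → acc 41, east 41, south 7

(row, col, cycle) = (1, 1, 3)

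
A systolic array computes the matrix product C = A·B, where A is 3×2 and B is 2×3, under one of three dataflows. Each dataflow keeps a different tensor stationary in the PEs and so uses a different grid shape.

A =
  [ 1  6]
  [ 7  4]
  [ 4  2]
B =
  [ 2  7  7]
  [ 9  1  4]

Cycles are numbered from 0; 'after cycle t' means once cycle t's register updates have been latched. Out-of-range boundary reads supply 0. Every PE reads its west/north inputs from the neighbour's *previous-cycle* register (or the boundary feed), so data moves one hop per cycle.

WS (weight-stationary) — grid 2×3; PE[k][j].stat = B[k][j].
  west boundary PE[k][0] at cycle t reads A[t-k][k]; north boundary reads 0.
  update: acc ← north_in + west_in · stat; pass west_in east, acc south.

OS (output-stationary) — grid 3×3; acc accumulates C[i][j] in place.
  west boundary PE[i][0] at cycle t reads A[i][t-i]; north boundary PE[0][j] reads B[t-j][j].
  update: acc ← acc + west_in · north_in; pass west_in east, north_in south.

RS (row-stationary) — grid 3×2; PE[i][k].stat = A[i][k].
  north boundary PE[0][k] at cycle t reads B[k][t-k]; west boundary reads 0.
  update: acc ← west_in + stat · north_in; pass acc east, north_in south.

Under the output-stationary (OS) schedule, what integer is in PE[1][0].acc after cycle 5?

OS (3×3). Following PE[1][0] plus its west/north inputs:
  [0] (0,0) acc=2 (h:1 v:2)
  [0] (1,0) acc=0 (h:0 v:0)
  [1] (0,0) acc=56 (h:6 v:9)
  [1] (1,0) acc=14 (h:7 v:2)
  [2] (0,0) acc=56 (h:0 v:0)
  [2] (1,0) acc=50 (h:4 v:9)
  [3] (0,0) acc=56 (h:0 v:0)
  [3] (1,0) acc=50 (h:0 v:0)
  [4] (0,0) acc=56 (h:0 v:0)
  [4] (1,0) acc=50 (h:0 v:0)
  [5] (0,0) acc=56 (h:0 v:0)
  [5] (1,0) acc=50 (h:0 v:0)

PE[1][0].acc = 50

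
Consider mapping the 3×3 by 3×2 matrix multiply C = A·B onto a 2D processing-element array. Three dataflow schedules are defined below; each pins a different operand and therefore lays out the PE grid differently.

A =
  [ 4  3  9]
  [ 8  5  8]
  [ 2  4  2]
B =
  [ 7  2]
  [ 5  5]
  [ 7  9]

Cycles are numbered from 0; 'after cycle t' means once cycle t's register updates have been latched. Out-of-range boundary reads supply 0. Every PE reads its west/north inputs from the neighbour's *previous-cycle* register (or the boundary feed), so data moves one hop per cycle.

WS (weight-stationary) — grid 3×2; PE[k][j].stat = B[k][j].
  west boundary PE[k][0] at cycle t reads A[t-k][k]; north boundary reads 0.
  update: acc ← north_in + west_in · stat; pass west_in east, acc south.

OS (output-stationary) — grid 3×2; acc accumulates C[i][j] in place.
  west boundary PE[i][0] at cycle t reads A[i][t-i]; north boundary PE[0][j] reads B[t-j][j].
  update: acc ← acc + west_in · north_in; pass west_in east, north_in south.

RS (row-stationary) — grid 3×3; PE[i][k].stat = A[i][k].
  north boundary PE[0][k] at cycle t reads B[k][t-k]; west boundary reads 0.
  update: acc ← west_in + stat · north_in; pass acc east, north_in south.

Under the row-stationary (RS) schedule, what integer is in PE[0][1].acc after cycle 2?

Tracing RS — 3×3 array, target PE[0][1]:
  step 0 · PE0,0: acc=28; fwd→28 fwd↓7
  step 0 · PE0,1: acc=0; fwd→0 fwd↓0
  step 1 · PE0,0: acc=8; fwd→8 fwd↓2
  step 1 · PE0,1: acc=43; fwd→43 fwd↓5
  step 2 · PE0,0: acc=0; fwd→0 fwd↓0
  step 2 · PE0,1: acc=23; fwd→23 fwd↓5

PE[0][1].acc = 23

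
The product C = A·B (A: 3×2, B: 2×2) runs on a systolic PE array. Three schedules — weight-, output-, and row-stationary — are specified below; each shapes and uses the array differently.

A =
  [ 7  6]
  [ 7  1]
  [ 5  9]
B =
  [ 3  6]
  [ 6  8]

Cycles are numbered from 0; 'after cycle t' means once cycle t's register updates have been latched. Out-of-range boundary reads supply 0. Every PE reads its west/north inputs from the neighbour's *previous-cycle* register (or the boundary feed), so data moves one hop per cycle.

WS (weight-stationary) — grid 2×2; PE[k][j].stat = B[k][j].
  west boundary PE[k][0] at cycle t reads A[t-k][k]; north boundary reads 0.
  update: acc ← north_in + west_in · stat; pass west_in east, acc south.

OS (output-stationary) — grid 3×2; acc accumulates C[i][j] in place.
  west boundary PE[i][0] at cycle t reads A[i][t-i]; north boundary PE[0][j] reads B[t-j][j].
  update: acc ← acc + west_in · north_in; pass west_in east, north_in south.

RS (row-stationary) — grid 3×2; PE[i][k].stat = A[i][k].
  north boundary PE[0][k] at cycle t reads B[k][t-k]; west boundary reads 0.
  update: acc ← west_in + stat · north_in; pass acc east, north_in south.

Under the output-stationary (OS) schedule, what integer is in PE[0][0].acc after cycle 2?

PE[0][0].acc = 57

Tracing OS — 3×2 array, target PE[0][0]:
  step 0 · PE0,0: acc=21; fwd→7 fwd↓3
  step 1 · PE0,0: acc=57; fwd→6 fwd↓6
  step 2 · PE0,0: acc=57; fwd→0 fwd↓0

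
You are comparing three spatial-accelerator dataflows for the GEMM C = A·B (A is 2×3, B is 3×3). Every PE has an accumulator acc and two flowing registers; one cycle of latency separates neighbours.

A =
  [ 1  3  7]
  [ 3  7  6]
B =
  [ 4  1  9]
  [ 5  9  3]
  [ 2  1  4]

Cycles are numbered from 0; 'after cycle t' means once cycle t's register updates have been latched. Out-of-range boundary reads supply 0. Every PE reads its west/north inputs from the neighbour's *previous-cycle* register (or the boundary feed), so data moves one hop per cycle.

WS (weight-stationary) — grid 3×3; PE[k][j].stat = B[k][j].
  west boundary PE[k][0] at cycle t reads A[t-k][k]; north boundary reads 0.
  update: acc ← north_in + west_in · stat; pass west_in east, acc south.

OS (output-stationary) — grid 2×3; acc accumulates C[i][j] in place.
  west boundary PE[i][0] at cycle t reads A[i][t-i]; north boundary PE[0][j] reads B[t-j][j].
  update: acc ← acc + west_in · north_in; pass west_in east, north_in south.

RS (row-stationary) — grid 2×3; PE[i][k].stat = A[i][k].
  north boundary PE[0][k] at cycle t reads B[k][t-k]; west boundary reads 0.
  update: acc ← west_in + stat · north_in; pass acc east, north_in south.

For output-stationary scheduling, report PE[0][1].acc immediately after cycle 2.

Tracing OS — 2×3 array, target PE[0][1]:
  after 0 — PE[0][0] acc=4, pass-E 1, pass-S 4
  after 0 — PE[0][1] acc=0, pass-E 0, pass-S 0
  after 1 — PE[0][0] acc=19, pass-E 3, pass-S 5
  after 1 — PE[0][1] acc=1, pass-E 1, pass-S 1
  after 2 — PE[0][0] acc=33, pass-E 7, pass-S 2
  after 2 — PE[0][1] acc=28, pass-E 3, pass-S 9

PE[0][1].acc = 28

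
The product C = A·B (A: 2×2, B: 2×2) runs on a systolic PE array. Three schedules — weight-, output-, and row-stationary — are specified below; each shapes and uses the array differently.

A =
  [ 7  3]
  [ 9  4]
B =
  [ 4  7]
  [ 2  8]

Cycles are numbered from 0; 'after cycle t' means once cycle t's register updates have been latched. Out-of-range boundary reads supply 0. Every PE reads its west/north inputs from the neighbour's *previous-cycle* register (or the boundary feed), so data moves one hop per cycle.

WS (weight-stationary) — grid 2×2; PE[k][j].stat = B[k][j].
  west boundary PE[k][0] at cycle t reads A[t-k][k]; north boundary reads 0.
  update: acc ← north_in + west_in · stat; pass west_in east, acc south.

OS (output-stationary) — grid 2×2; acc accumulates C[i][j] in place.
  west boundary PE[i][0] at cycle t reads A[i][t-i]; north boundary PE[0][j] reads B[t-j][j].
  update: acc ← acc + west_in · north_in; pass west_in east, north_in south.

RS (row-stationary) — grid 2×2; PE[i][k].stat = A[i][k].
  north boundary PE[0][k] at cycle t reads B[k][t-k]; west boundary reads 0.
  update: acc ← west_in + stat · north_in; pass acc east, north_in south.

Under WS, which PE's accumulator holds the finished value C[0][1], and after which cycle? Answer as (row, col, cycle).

(row, col, cycle) = (1, 1, 2)

WS: C[0][1] accumulates in PE[1][1]:
  [0] (1,1) acc=0 (h:0 v:0)
  [1] (1,1) acc=0 (h:0 v:0)
  [2] (1,1) acc=73 (h:3 v:73)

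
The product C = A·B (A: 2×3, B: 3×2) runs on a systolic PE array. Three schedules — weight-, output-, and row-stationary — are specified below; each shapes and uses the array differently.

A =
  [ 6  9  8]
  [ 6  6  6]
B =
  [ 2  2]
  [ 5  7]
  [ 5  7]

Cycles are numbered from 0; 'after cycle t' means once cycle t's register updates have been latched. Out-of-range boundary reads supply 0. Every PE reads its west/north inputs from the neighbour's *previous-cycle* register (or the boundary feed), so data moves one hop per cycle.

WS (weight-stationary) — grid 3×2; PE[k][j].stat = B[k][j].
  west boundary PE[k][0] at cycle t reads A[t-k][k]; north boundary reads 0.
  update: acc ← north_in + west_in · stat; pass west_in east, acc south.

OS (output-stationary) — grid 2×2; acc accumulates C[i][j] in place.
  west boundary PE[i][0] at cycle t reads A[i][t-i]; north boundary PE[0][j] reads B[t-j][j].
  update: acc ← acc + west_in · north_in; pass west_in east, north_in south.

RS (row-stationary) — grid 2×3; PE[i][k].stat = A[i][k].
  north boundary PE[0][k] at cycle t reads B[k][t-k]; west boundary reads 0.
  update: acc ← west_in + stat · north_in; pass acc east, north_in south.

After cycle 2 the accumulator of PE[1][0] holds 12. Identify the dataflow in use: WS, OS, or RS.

dataflow = RS

WS [3×2] PE[1][0] across cycles:
  cycle 0: PE[1][0] → acc 0, east 0, south 0
  cycle 1: PE[1][0] → acc 57, east 9, south 57
  cycle 2: PE[1][0] → acc 42, east 6, south 42
OS [2×2] PE[1][0] across cycles:
  cycle 0: PE[1][0] → acc 0, east 0, south 0
  cycle 1: PE[1][0] → acc 12, east 6, south 2
  cycle 2: PE[1][0] → acc 42, east 6, south 5
RS [2×3] PE[1][0] across cycles:
  cycle 0: PE[1][0] → acc 0, east 0, south 0
  cycle 1: PE[1][0] → acc 12, east 12, south 2
  cycle 2: PE[1][0] → acc 12, east 12, south 2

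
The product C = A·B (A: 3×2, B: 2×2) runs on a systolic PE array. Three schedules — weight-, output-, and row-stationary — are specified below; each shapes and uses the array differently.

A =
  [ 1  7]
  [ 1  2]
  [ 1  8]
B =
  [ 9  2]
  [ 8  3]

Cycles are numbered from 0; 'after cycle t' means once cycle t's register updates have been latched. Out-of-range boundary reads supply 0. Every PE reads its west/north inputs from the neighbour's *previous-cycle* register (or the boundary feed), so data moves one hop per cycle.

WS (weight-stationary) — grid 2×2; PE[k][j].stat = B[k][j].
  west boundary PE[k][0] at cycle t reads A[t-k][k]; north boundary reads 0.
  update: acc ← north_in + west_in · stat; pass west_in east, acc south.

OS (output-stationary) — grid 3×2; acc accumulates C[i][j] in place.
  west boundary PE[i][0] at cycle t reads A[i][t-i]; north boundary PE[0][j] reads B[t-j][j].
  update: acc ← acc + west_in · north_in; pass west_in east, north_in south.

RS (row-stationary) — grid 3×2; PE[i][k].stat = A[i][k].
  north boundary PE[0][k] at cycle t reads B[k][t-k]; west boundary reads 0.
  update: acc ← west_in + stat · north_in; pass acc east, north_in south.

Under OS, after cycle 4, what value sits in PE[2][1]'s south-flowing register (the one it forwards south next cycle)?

register = 3

Tracing OS — 3×2 array, target PE[2][1]:
  c0 r1c1: 0 / 0 / 0
  c0 r2c0: 0 / 0 / 0
  c0 r2c1: 0 / 0 / 0
  c1 r1c1: 0 / 0 / 0
  c1 r2c0: 0 / 0 / 0
  c1 r2c1: 0 / 0 / 0
  c2 r1c1: 2 / 1 / 2
  c2 r2c0: 9 / 1 / 9
  c2 r2c1: 0 / 0 / 0
  c3 r1c1: 8 / 2 / 3
  c3 r2c0: 73 / 8 / 8
  c3 r2c1: 2 / 1 / 2
  c4 r1c1: 8 / 0 / 0
  c4 r2c0: 73 / 0 / 0
  c4 r2c1: 26 / 8 / 3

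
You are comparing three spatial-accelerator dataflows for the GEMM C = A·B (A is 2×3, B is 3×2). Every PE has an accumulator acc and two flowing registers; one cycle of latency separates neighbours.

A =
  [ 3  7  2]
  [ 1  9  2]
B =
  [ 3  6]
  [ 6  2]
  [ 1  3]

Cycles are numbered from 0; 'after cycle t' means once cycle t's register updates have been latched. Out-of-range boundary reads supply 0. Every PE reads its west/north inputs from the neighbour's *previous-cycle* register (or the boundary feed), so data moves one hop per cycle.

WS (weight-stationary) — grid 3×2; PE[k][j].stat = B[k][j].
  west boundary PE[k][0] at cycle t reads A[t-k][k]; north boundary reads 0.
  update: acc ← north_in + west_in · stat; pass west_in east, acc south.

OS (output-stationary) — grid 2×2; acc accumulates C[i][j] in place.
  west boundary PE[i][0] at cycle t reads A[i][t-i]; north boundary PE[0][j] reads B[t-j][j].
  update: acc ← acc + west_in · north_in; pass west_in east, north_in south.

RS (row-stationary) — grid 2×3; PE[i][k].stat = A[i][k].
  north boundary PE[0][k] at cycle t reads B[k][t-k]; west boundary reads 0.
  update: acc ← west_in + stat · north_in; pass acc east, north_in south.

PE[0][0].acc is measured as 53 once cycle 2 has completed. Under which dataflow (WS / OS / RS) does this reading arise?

Under WS (3×2), PE[0][0]:
  @0  [0,0]  acc 9  |  →3  ↓9
  @1  [0,0]  acc 3  |  →1  ↓3
  @2  [0,0]  acc 0  |  →0  ↓0
Under OS (2×2), PE[0][0]:
  @0  [0,0]  acc 9  |  →3  ↓3
  @1  [0,0]  acc 51  |  →7  ↓6
  @2  [0,0]  acc 53  |  →2  ↓1
Under RS (2×3), PE[0][0]:
  @0  [0,0]  acc 9  |  →9  ↓3
  @1  [0,0]  acc 18  |  →18  ↓6
  @2  [0,0]  acc 0  |  →0  ↓0

dataflow = OS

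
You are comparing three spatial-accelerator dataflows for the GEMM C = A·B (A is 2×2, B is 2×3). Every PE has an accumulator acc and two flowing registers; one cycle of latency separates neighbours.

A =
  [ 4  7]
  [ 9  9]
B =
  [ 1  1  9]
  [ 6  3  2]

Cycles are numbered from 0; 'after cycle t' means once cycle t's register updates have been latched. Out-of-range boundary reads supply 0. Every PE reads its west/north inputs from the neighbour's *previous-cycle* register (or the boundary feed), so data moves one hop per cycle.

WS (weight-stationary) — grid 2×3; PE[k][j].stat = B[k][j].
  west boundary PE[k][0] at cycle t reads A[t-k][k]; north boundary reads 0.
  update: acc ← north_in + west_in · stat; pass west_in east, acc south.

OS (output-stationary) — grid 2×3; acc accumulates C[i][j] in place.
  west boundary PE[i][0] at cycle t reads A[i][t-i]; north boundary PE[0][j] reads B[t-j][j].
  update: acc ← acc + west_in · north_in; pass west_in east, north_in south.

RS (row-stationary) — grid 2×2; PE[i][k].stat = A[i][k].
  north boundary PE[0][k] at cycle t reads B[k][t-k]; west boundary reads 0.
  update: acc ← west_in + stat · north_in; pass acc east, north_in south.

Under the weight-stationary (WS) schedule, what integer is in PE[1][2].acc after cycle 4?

Tracing WS — 2×3 array, target PE[1][2]:
  cycle 0: PE[0][2] → acc 0, east 0, south 0
  cycle 0: PE[1][1] → acc 0, east 0, south 0
  cycle 0: PE[1][2] → acc 0, east 0, south 0
  cycle 1: PE[0][2] → acc 0, east 0, south 0
  cycle 1: PE[1][1] → acc 0, east 0, south 0
  cycle 1: PE[1][2] → acc 0, east 0, south 0
  cycle 2: PE[0][2] → acc 36, east 4, south 36
  cycle 2: PE[1][1] → acc 25, east 7, south 25
  cycle 2: PE[1][2] → acc 0, east 0, south 0
  cycle 3: PE[0][2] → acc 81, east 9, south 81
  cycle 3: PE[1][1] → acc 36, east 9, south 36
  cycle 3: PE[1][2] → acc 50, east 7, south 50
  cycle 4: PE[0][2] → acc 0, east 0, south 0
  cycle 4: PE[1][1] → acc 0, east 0, south 0
  cycle 4: PE[1][2] → acc 99, east 9, south 99

PE[1][2].acc = 99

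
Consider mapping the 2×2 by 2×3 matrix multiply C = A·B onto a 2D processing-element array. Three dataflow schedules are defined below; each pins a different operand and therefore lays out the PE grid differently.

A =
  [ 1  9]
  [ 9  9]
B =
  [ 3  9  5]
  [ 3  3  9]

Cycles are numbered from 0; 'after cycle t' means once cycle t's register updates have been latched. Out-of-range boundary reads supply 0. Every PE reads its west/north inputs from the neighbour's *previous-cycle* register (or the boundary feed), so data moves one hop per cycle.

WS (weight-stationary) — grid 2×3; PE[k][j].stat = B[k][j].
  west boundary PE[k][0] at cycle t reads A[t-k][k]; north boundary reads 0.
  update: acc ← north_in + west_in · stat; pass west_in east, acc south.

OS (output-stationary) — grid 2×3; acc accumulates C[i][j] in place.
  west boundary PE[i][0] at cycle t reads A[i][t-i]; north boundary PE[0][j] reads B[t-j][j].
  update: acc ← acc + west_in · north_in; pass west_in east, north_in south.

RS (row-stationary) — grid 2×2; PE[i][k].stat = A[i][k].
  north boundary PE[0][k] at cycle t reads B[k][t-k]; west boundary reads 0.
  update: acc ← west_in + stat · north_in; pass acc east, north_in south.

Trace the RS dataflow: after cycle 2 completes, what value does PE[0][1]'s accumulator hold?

PE[0][1].acc = 36

RS 2×2: PE[0][1] cycle-by-cycle (with neighbour feeds):
  c0 r0c0: 3 / 3 / 3
  c0 r0c1: 0 / 0 / 0
  c1 r0c0: 9 / 9 / 9
  c1 r0c1: 30 / 30 / 3
  c2 r0c0: 5 / 5 / 5
  c2 r0c1: 36 / 36 / 3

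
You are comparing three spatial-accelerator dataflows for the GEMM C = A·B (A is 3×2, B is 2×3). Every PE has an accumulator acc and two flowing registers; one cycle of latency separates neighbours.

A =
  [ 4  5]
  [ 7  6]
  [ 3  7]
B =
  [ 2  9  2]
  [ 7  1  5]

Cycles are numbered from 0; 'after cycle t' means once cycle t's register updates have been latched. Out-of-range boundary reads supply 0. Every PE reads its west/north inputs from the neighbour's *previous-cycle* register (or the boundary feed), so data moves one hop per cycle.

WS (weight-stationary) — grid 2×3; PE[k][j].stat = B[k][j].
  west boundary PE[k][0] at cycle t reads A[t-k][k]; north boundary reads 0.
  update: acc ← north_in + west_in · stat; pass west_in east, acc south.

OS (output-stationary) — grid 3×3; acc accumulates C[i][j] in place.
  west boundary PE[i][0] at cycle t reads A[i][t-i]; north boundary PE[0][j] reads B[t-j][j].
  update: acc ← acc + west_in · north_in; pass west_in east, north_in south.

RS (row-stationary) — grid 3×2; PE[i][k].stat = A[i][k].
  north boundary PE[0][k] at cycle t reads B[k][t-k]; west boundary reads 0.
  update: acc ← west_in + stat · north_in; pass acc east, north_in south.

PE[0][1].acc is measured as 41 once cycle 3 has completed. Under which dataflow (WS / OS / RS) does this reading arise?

Under WS (2×3), PE[0][1]:
  @0  [0,1]  acc 0  |  →0  ↓0
  @1  [0,1]  acc 36  |  →4  ↓36
  @2  [0,1]  acc 63  |  →7  ↓63
  @3  [0,1]  acc 27  |  →3  ↓27
Under OS (3×3), PE[0][1]:
  @0  [0,1]  acc 0  |  →0  ↓0
  @1  [0,1]  acc 36  |  →4  ↓9
  @2  [0,1]  acc 41  |  →5  ↓1
  @3  [0,1]  acc 41  |  →0  ↓0
Under RS (3×2), PE[0][1]:
  @0  [0,1]  acc 0  |  →0  ↓0
  @1  [0,1]  acc 43  |  →43  ↓7
  @2  [0,1]  acc 41  |  →41  ↓1
  @3  [0,1]  acc 33  |  →33  ↓5

dataflow = OS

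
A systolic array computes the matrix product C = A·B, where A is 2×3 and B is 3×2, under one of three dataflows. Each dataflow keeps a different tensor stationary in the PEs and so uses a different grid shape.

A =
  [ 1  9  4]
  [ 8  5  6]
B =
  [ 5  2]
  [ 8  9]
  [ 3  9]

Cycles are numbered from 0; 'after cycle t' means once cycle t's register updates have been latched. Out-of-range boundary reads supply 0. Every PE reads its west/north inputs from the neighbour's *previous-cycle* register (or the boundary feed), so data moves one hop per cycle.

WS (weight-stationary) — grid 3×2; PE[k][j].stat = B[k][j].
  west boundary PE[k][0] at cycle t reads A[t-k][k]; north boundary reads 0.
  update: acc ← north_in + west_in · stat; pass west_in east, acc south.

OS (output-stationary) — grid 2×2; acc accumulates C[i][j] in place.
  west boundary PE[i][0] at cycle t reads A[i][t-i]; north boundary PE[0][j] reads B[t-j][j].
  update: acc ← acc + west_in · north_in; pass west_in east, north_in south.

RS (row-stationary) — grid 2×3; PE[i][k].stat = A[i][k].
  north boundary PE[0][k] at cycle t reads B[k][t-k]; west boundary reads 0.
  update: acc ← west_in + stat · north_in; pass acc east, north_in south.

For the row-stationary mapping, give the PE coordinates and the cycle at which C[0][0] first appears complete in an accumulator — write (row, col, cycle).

RS — PE[0][2] is where C[0][0] collects:
  step 0 · PE0,2: acc=0; fwd→0 fwd↓0
  step 1 · PE0,2: acc=0; fwd→0 fwd↓0
  step 2 · PE0,2: acc=89; fwd→89 fwd↓3

(row, col, cycle) = (0, 2, 2)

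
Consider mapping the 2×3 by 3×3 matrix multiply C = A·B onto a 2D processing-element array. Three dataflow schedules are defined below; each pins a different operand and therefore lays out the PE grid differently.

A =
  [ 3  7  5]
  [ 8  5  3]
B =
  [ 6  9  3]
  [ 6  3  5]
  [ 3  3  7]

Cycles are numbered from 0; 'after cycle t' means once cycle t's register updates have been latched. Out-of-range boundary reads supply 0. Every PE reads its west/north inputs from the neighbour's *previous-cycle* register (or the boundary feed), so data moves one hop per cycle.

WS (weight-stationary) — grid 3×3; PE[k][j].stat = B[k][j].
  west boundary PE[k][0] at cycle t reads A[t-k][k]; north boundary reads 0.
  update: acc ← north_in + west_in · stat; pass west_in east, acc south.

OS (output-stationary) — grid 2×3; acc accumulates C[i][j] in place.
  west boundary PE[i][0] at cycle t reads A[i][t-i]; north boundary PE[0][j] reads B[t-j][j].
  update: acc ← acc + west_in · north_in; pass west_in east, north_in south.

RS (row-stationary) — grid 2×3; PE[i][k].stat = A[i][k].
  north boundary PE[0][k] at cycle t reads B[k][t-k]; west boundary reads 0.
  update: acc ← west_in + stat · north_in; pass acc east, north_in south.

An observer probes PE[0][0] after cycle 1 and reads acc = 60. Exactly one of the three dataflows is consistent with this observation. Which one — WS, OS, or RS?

dataflow = OS

WS [3×3] PE[0][0] across cycles:
  step 0 · PE0,0: acc=18; fwd→3 fwd↓18
  step 1 · PE0,0: acc=48; fwd→8 fwd↓48
OS [2×3] PE[0][0] across cycles:
  step 0 · PE0,0: acc=18; fwd→3 fwd↓6
  step 1 · PE0,0: acc=60; fwd→7 fwd↓6
RS [2×3] PE[0][0] across cycles:
  step 0 · PE0,0: acc=18; fwd→18 fwd↓6
  step 1 · PE0,0: acc=27; fwd→27 fwd↓9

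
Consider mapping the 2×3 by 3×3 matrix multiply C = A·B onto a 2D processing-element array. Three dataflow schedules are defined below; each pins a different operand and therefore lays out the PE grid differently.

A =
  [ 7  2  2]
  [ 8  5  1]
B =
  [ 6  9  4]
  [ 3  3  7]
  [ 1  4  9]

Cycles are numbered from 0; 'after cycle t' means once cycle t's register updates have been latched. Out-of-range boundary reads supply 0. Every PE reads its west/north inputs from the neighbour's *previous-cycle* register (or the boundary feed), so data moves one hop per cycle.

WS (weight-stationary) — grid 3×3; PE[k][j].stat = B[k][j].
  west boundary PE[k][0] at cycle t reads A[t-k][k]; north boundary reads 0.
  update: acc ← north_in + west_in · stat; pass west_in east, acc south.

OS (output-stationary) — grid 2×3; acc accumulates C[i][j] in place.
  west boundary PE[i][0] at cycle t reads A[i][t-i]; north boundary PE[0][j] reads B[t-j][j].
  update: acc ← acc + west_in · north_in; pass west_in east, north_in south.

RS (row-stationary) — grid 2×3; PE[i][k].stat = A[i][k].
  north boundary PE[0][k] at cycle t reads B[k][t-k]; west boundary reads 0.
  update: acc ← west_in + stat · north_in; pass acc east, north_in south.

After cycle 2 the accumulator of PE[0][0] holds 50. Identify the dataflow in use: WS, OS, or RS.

— WS: 3×3; PE[0][0] trace:
  @0  [0,0]  acc 42  |  →7  ↓42
  @1  [0,0]  acc 48  |  →8  ↓48
  @2  [0,0]  acc 0  |  →0  ↓0
— OS: 2×3; PE[0][0] trace:
  @0  [0,0]  acc 42  |  →7  ↓6
  @1  [0,0]  acc 48  |  →2  ↓3
  @2  [0,0]  acc 50  |  →2  ↓1
— RS: 2×3; PE[0][0] trace:
  @0  [0,0]  acc 42  |  →42  ↓6
  @1  [0,0]  acc 63  |  →63  ↓9
  @2  [0,0]  acc 28  |  →28  ↓4

dataflow = OS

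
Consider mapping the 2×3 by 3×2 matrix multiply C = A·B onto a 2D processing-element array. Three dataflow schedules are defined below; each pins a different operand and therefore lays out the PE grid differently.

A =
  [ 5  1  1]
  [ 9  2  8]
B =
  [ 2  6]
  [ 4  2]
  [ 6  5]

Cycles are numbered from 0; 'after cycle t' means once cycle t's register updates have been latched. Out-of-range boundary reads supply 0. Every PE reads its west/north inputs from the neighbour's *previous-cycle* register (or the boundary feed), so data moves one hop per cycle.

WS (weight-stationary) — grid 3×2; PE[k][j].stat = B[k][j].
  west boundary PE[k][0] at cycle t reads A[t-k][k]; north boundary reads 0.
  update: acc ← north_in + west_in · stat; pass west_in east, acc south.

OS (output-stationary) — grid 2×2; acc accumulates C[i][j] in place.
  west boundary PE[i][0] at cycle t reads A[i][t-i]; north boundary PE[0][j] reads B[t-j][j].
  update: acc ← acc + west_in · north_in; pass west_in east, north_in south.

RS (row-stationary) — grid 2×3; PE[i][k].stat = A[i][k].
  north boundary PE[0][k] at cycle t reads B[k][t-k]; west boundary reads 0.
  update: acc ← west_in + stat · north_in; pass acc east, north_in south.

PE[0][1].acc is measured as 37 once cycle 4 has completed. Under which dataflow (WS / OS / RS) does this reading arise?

dataflow = OS

WS [3×2] PE[0][1] across cycles:
  cycle 0: PE[0][1] → acc 0, east 0, south 0
  cycle 1: PE[0][1] → acc 30, east 5, south 30
  cycle 2: PE[0][1] → acc 54, east 9, south 54
  cycle 3: PE[0][1] → acc 0, east 0, south 0
  cycle 4: PE[0][1] → acc 0, east 0, south 0
OS [2×2] PE[0][1] across cycles:
  cycle 0: PE[0][1] → acc 0, east 0, south 0
  cycle 1: PE[0][1] → acc 30, east 5, south 6
  cycle 2: PE[0][1] → acc 32, east 1, south 2
  cycle 3: PE[0][1] → acc 37, east 1, south 5
  cycle 4: PE[0][1] → acc 37, east 0, south 0
RS [2×3] PE[0][1] across cycles:
  cycle 0: PE[0][1] → acc 0, east 0, south 0
  cycle 1: PE[0][1] → acc 14, east 14, south 4
  cycle 2: PE[0][1] → acc 32, east 32, south 2
  cycle 3: PE[0][1] → acc 0, east 0, south 0
  cycle 4: PE[0][1] → acc 0, east 0, south 0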